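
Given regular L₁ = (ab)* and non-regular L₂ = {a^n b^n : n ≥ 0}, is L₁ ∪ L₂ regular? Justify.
No — L₁ ∪ L₂ is not regular.

Let U = (ab)* ∪ {a^n b^n}. If U were regular, then U ∩ aa*bb* would be regular (closure under intersection with a regular language). But (ab)* ∩ aa*bb* = {ab} and {a^n b^n} ∩ aa*bb* = {a^n b^n : n ≥ 1}, so U ∩ aa*bb* = {a^n b^n : n ≥ 1}, which is not regular. Hence U is not regular.

Note that the bare facts "L₁ regular, L₂ non-regular" do not settle the question by themselves: the closure of regular languages under ∪, ∩, complement and difference applies only when BOTH operands are regular. With a non-regular operand the result can come out regular or non-regular depending on the specific languages, so one has to work out L₁ ∪ L₂ for this particular pair, as above.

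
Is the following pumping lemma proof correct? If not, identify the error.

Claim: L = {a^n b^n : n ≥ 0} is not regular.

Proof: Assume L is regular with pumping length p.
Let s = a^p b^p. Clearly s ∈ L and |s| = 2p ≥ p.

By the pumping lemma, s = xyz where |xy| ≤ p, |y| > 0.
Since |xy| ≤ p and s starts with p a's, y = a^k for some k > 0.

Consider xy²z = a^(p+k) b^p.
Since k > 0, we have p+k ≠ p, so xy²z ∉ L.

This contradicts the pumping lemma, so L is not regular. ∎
The proof is correct.

This proof is valid because:
1. The string s = a^p b^p is correctly in L
2. The decomposition analysis is correct: y must consist only of a's
3. The contradiction is valid: pumping increases a's but not b's
4. The conclusion follows logically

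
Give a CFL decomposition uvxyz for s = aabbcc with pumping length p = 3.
u='aa', v='b', x='b', y='c', z='c'

For s = aabbcc with pumping length p = 3:

One valid decomposition:
- u = 'aa'
- v = 'b'
- x = 'b'
- y = 'c'
- z = 'c'

Verification:
- uvxyz = 'aa' + 'b' + 'b' + 'c' + 'c' = aabbcc ✓
- |vxy| = |'bbc'| = 3 ≤ 3 ✓
- |vy| = |'bc'| = 2 > 0 ✓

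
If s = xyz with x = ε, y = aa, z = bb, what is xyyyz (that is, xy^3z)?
aaaaaabb

Given x = '', y = 'aa', z = 'bb' and i = 3:

xy^3z = x + y·y·...·y (3 times) + z
       = '' + 'aa'^3 + 'bb'
       = '' + 'aaaaaa' + 'bb'
       = 'aaaaaabb'

The pumped string is 'aaaaaabb' with length 8.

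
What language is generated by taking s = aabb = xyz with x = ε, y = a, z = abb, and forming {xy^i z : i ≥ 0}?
{xy^i z : i ≥ 0} = {a^(i+1) b^2 : i ≥ 0} = {abb, aabb, aaabb, ...}

With x = ε, y = a, z = abb: Starting with aabb and pumping the first 'a' (z = abb keeps the second 'a'), we get strings with i+1 a's followed by 2 b's for i = 0, 1, 2, ...; note bb is not produced because z always contributes one a.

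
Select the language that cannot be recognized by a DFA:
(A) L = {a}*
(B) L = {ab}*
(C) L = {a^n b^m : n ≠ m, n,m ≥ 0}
(C) {a^n b^m : n ≠ m, n,m ≥ 0}

(C) L = {a^n b^m : n ≠ m, n,m ≥ 0} is NOT regular.

The pumping lemma can be used to prove this:
After pumping a's, we can make n = m

The other languages are regular because they can be recognized by finite automata.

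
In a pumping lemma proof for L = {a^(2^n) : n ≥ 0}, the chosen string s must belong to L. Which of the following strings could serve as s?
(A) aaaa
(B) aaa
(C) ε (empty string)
(A) aaaa

The pumping lemma is applied to a string s that lies in L, so first check membership of each option:
- (A) aaaa has length 4 = 2^2, so it is in L ✓
- (B) aaa has length 3, strictly between 2^1 = 2 and 2^2 = 4, so it is not in L ✗
- (C) ε has length 0, which is not a power of 2, so it is not in L ✗

Only (A) aaaa is in L, so it is the only candidate that could play the role of s.
(In a complete proof one picks s in terms of the pumping length p so that |s| ≥ p is guaranteed; a fixed string like aaaa illustrates the shape of such an s.)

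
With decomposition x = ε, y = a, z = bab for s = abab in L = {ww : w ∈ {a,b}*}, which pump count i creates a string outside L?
i = 3

xy³z = ε · aaa · bab = aaabab; aaabab has length 6; its halves are aaa and bab, which differ, so it is not in L.
(Other choices also work, e.g. i = 0, 2; only i = 1 is guaranteed to stay in L since xy¹z = s.)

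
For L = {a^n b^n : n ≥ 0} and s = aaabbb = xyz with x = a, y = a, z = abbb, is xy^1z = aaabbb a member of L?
Yes

xy¹z = a · a · abbb = aaabbb.
aaabbb = a^3 b^3 has equal counts (3 = 3), so it is in L.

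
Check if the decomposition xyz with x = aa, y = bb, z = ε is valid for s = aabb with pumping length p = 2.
Violated: |xy| ≤ p

The decomposition x = aa, y = bb, z = ε for s = aabb with p = 2
violates the constraint: |xy| ≤ p

|xy| = |aabb| = 4 > 2 = p. The decomposition puts too many characters in xy.

Pumping lemma constraints:
1. xyz = s (decomposition is valid)
2. |xy| ≤ p
3. |y| > 0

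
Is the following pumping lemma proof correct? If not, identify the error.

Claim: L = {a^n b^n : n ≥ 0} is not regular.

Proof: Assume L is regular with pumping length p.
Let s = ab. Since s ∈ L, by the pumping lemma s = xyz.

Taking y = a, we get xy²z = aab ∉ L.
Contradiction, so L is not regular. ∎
The proof is INCORRECT.

Error: The string s = ab may be shorter than p.
The pumping lemma only applies to strings with |s| ≥ p, and p is not under our control.
We must choose s in terms of p, e.g. s = a^p b^p, to ensure |s| ≥ p.
(The proof also fixes one particular y; a valid argument must handle every decomposition with |xy| ≤ p and |y| ≥ 1 — for s = a^p b^p this forces y = a^k, and then xy²z = a^(p+k) b^p ∉ L.)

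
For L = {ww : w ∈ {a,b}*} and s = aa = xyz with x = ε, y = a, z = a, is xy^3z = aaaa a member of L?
Yes

xy³z = ε · aaa · a = aaaa.
aaaa splits into halves aa · aa, which are equal, so it is in L (w = aa).
(A single pumped string landing in L is not a contradiction by itself; a non-regularity proof needs some i for which xy^i z ∉ L, for every admissible decomposition.)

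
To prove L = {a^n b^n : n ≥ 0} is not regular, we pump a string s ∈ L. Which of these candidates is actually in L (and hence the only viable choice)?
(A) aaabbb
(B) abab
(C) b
(A) aaabbb

The pumping lemma is applied to a string s that lies in L, so first check membership of each option:
- (A) aaabbb = a^3 b^3 has equal counts (3 = 3), so it is in L ✓
- (B) abab has an a after a b, so it is not of the form a^n b^n and is not in L ✗
- (C) b has 0 a's and 1 b's; 0 ≠ 1, so it is not in L ✗

Only (A) aaabbb is in L, so it is the only candidate that could play the role of s.
(In a complete proof one picks s in terms of the pumping length p so that |s| ≥ p is guaranteed; a fixed string like aaabbb illustrates the shape of such an s.)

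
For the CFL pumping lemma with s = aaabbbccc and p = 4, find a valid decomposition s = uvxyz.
u='aa', v='a', x='bb', y='b', z='ccc'

For s = aaabbbccc with pumping length p = 4:

One valid decomposition:
- u = 'aa'
- v = 'a'
- x = 'bb'
- y = 'b'
- z = 'ccc'

Verification:
- uvxyz = 'aa' + 'a' + 'bb' + 'b' + 'ccc' = aaabbbccc ✓
- |vxy| = |'abbb'| = 4 ≤ 4 ✓
- |vy| = |'ab'| = 2 > 0 ✓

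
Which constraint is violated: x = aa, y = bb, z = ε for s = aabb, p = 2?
Violated: |xy| ≤ p

The decomposition x = aa, y = bb, z = ε for s = aabb with p = 2
violates the constraint: |xy| ≤ p

|xy| = |aabb| = 4 > 2 = p. The decomposition puts too many characters in xy.

Pumping lemma constraints:
1. xyz = s (decomposition is valid)
2. |xy| ≤ p
3. |y| > 0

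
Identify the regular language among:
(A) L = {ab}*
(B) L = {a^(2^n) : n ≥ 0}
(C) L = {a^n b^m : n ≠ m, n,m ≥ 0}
(A) {ab}*

(A) L = {ab}* is regular.

This can be recognized by a finite automaton (DFA/NFA).
Regular expressions like {ab}* define regular languages.

The other choices are not regular:
- {a^n b^m : n ≠ m, n,m ≥ 0}: After pumping a's, we can make n = m
- {a^(2^n) : n ≥ 0}: After pumping, length is no longer a power of 2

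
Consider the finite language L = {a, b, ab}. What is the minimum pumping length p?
p = 3

For a finite language L, the pumping lemma holds vacuously if p > max|s| for s ∈ L.

The longest string in L = {a, b, ab} has length 2.
If p = 3, then no string s ∈ L has |s| ≥ p, so the condition is vacuously true.

The minimum pumping length is p = 3.

Why no smaller p works: for any p ≤ 2, the longest string s ∈ L has |s| = 2 ≥ p, so it would
have to be pumpable; but pumping up (i = 2, 3, ...) produces ever longer strings, which cannot all lie in the
finite language L. So the pumping property fails for every p ≤ 2.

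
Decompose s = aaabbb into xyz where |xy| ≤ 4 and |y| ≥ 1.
x = 'aa', y = 'ab', z = 'bb'

For s = aaabbb and p = 4, one valid decomposition is:
- x = 'aa' (length 2)
- y = 'ab' (length 2)
- z = 'bb' (length 2)

Verification:
- xyz = 'aa' + 'ab' + 'bb' = aaabbb ✓
- |xy| = 4 ≤ 4 ✓
- |y| = 2 > 0 ✓

All pumping lemma constraints are satisfied.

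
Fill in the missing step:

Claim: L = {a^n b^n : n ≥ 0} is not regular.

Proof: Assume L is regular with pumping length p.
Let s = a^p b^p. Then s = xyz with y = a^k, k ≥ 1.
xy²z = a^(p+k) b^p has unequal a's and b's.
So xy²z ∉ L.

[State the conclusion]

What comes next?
This contradicts the pumping lemma for regular languages,
which guarantees xy^i z ∈ L for all i ≥ 0.

Since our assumption that L is regular leads to a contradiction,
we conclude that L = {a^n b^n : n ≥ 0} is NOT regular. ∎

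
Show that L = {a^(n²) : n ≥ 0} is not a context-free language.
Assume for contradiction that L is context-free, and let p ≥ 1 be the pumping length given by the pumping lemma for CFLs.
Choose s = a^(p²). Then s ∈ L and |s| = p² ≥ p.
By the CFL pumping lemma, s = uvxyz for some u, v, x, y, z with |vxy| ≤ p, |vy| ≥ 1, and uv^i xy^i z ∈ L for every i ≥ 0.
All symbols are a's, so only lengths matter: let k = |vy|, with 1 ≤ k ≤ |vxy| ≤ p.

Take i = 2: |uv²xy²z| = p² + k, and p² < p² + k ≤ p² + p < (p + 1)².
So the length lies strictly between consecutive squares and is not a perfect square; uv²xy²z ∉ L.

This contradicts the CFL pumping lemma, which requires uv^i xy^i z ∈ L for all i ≥ 0.
Hence L = {a^(n²) : n ≥ 0} is not context-free. ∎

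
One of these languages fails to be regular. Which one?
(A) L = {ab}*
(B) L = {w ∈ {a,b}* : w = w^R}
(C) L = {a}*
(B) {w ∈ {a,b}* : w = w^R}

(B) L = {w ∈ {a,b}* : w = w^R} is NOT regular.

The pumping lemma can be used to prove this:
After pumping, the string is no longer symmetric

The other languages are regular because they can be recognized by finite automata.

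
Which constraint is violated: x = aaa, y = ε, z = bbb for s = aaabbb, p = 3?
Violated: |y| > 0

The decomposition x = aaa, y = ε, z = bbb for s = aaabbb with p = 3
violates the constraint: |y| > 0

|y| = 0, but the pumping lemma requires |y| > 0 (y must be non-empty).

Pumping lemma constraints:
1. xyz = s (decomposition is valid)
2. |xy| ≤ p
3. |y| > 0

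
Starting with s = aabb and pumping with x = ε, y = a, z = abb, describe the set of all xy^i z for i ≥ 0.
{xy^i z : i ≥ 0} = {a^(i+1) b^2 : i ≥ 0} = {abb, aabb, aaabb, ...}

With x = ε, y = a, z = abb: Starting with aabb and pumping the first 'a' (z = abb keeps the second 'a'), we get strings with i+1 a's followed by 2 b's for i = 0, 1, 2, ...; note bb is not produced because z always contributes one a.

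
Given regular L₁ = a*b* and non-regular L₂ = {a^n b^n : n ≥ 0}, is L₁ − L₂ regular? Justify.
No — L₁ − L₂ is not regular.

a*b* − {a^n b^n} = {a^n b^m : n ≠ m}. If this were regular, then its complement intersected with a*b*, namely {a^n b^n : n ≥ 0}, would be regular too (closure under complement and intersection) — contradiction. So L₁ − L₂ is not regular.

Note that the bare facts "L₁ regular, L₂ non-regular" do not settle the question by themselves: the closure of regular languages under ∪, ∩, complement and difference applies only when BOTH operands are regular. With a non-regular operand the result can come out regular or non-regular depending on the specific languages, so one has to work out L₁ − L₂ for this particular pair, as above.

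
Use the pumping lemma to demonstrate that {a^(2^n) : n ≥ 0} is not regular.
Assume for contradiction that L is regular, and let p ≥ 1 be the pumping length given by the pumping lemma.
Choose s = a^(2^p). Then s ∈ L and |s| = 2^p ≥ p.
By the pumping lemma, s = xyz for some x, y, z with |xy| ≤ p, |y| ≥ 1, and xy^i z ∈ L for every i ≥ 0.
Here y = a^k for some k with 1 ≤ k ≤ |xy| ≤ p, and p < 2^p.

Take i = 2: |xy²z| = 2^p + k.
Now 2^p < 2^p + k ≤ 2^p + p < 2^p + 2^p = 2^(p+1).
So |xy²z| lies strictly between the consecutive powers of two 2^p and 2^(p+1), hence is not a power of 2, and xy²z ∉ L.

This contradicts the pumping lemma, which requires xy^i z ∈ L for all i ≥ 0.
Hence L = {a^(2^n) : n ≥ 0} is not regular. ∎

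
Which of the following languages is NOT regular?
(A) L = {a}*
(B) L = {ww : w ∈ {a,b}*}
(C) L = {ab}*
(B) {ww : w ∈ {a,b}*}

(B) L = {ww : w ∈ {a,b}*} is NOT regular.

The pumping lemma can be used to prove this:
After pumping, the two halves no longer match

The other languages are regular because they can be recognized by finite automata.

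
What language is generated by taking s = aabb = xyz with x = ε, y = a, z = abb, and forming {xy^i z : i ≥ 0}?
{xy^i z : i ≥ 0} = {a^(i+1) b^2 : i ≥ 0} = {abb, aabb, aaabb, ...}

With x = ε, y = a, z = abb: Starting with aabb and pumping the first 'a' (z = abb keeps the second 'a'), we get strings with i+1 a's followed by 2 b's for i = 0, 1, 2, ...; note bb is not produced because z always contributes one a.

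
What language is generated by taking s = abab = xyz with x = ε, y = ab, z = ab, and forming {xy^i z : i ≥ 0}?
{xy^i z : i ≥ 0} = {(ab)^(i+1) : i ≥ 0} = {ab, abab, ababab, ...}

With x = ε, y = ab, z = ab: Pumping 'ab' gives strings of alternating a's and b's.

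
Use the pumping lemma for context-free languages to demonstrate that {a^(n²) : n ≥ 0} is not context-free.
Assume for contradiction that L is context-free, and let p ≥ 1 be the pumping length given by the pumping lemma for CFLs.
Choose s = a^(p²). Then s ∈ L and |s| = p² ≥ p.
By the CFL pumping lemma, s = uvxyz for some u, v, x, y, z with |vxy| ≤ p, |vy| ≥ 1, and uv^i xy^i z ∈ L for every i ≥ 0.
All symbols are a's, so only lengths matter: let k = |vy|, with 1 ≤ k ≤ |vxy| ≤ p.

Take i = 2: |uv²xy²z| = p² + k, and p² < p² + k ≤ p² + p < (p + 1)².
So the length lies strictly between consecutive squares and is not a perfect square; uv²xy²z ∉ L.

This contradicts the CFL pumping lemma, which requires uv^i xy^i z ∈ L for all i ≥ 0.
Hence L = {a^(n²) : n ≥ 0} is not context-free. ∎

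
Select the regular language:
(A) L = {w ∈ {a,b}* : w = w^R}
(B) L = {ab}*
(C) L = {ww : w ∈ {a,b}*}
(B) {ab}*

(B) L = {ab}* is regular.

This can be recognized by a finite automaton (DFA/NFA).
Regular expressions like {ab}* define regular languages.

The other choices are not regular:
- {ww : w ∈ {a,b}*}: After pumping, the two halves no longer match
- {w ∈ {a,b}* : w = w^R}: After pumping, the string is no longer symmetric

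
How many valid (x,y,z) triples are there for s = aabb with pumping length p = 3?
6

For s = 'aabb' with pumping length p = 3:

Constraints: |xy| ≤ 3, |y| > 0

Valid decompositions (|xy| ≤ p, |y| ≥ 1):
  • x='', y='a', z='abb'
  • x='a', y='a', z='bb'
  • x='', y='aa', z='bb'
  • x='aa', y='b', z='b'
  • x='a', y='ab', z='b'
  • x='', y='aab', z='b'

Total count: 6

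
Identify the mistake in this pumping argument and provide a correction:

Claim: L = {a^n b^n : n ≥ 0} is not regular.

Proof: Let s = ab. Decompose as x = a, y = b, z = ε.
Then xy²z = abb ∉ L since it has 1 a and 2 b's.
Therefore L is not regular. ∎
Error: The string s = ab might be shorter than the pumping length p.

Correction: Choose s = a^p b^p to ensure |s| ≥ p. Also, the decomposition is wrong: with |xy| ≤ p, y cannot include b's when s starts with p a's.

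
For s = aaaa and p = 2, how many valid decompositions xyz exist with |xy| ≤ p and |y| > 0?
3

For s = 'aaaa' with pumping length p = 2:

Constraints: |xy| ≤ 2, |y| > 0

Valid decompositions (|xy| ≤ p, |y| ≥ 1):
  • x='', y='a', z='aaa'
  • x='a', y='a', z='aa'
  • x='', y='aa', z='aa'

Total count: 3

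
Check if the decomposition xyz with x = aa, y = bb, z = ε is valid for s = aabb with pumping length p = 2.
Violated: |xy| ≤ p

The decomposition x = aa, y = bb, z = ε for s = aabb with p = 2
violates the constraint: |xy| ≤ p

|xy| = |aabb| = 4 > 2 = p. The decomposition puts too many characters in xy.

Pumping lemma constraints:
1. xyz = s (decomposition is valid)
2. |xy| ≤ p
3. |y| > 0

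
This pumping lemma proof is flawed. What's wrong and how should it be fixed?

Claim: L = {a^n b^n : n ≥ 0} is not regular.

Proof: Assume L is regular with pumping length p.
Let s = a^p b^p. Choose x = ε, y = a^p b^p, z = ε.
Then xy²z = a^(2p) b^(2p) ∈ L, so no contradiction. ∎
Error: The decomposition violates |xy| ≤ p. With y = a^p b^p, |xy| = |y| = 2p > p. (The proof also miscomputes xy²z, which would be a^p b^p a^p b^p rather than a^(2p) b^(2p), and it wrongly treats one harmless decomposition as settling the matter — the prover does not get to choose the decomposition.)

Correction: The pumping lemma requires |xy| ≤ p, and the argument must handle every decomposition satisfying |xy| ≤ p, |y| ≥ 1. Since s starts with p a's, any such y consists only of a's, say y = a^k with k ≥ 1. Then xy²z = a^(p+k) b^p has unequal numbers of a's and b's, so xy²z ∉ L — the required contradiction.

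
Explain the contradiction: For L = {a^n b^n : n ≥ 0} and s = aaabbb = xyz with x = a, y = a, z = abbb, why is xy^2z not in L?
xy²z = aaaabbb ∉ L

Pumping with i = 2 replaces y = a by y² = aa:
- Original: s = xyz = aaabbb; aaabbb = a^3 b^3 has equal counts (3 = 3), so it is in L
- Pumped: xy²z = a · aa · abbb = aaaabbb
- aaaabbb has 4 a's and 3 b's; 4 ≠ 3, so it is not in L

The pumping lemma would require xy²z ∈ L, so this decomposition yields a contradiction.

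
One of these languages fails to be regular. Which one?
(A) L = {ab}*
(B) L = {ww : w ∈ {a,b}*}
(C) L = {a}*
(B) {ww : w ∈ {a,b}*}

(B) L = {ww : w ∈ {a,b}*} is NOT regular.

The pumping lemma can be used to prove this:
After pumping, the two halves no longer match

The other languages are regular because they can be recognized by finite automata.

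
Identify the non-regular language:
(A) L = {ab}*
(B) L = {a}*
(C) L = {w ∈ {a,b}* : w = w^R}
(C) {w ∈ {a,b}* : w = w^R}

(C) L = {w ∈ {a,b}* : w = w^R} is NOT regular.

The pumping lemma can be used to prove this:
After pumping, the string is no longer symmetric

The other languages are regular because they can be recognized by finite automata.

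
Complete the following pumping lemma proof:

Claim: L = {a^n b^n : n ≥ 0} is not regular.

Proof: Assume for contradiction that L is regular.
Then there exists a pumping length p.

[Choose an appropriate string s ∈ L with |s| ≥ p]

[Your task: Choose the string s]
s = a^p b^p

This string is in L (has equal a's and b's) and has length 2p ≥ p.
Any decomposition xyz with |xy| ≤ p means y consists only of a's,
so pumping will unbalance the counts.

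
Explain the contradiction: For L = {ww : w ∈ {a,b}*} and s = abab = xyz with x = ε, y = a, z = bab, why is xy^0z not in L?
xy⁰z = bab ∉ L

Pumping with i = 0 replaces y = a by y⁰ = ε:
- Original: s = xyz = abab; abab splits into halves ab · ab, which are equal, so it is in L (w = ab)
- Pumped: xy⁰z = ε · ε · bab = bab
- bab has odd length 3, so it cannot be written as ww and is not in L

The pumping lemma would require xy⁰z ∈ L, so this decomposition yields a contradiction.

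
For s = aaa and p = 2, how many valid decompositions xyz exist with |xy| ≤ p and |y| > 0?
3

For s = 'aaa' with pumping length p = 2:

Constraints: |xy| ≤ 2, |y| > 0

Valid decompositions (|xy| ≤ p, |y| ≥ 1):
  • x='', y='a', z='aa'
  • x='a', y='a', z='a'
  • x='', y='aa', z='a'

Total count: 3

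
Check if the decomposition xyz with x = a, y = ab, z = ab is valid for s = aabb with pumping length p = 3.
Violated: xyz = s

The decomposition x = a, y = ab, z = ab for s = aabb with p = 3
violates the constraint: xyz = s

xyz = 'a' + 'ab' + 'ab' = 'aabab' ≠ 'aabb' = s. The decomposition doesn't reconstruct s.

Pumping lemma constraints:
1. xyz = s (decomposition is valid)
2. |xy| ≤ p
3. |y| > 0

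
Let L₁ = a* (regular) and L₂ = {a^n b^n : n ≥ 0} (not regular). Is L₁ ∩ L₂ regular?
Yes — L₁ ∩ L₂ is regular.

A string of a* contains no b's, and the only string of {a^n b^n} with no b's is ε (n = 0). So L₁ ∩ L₂ = {ε}, a finite language, which is regular.

Note that the bare facts "L₁ regular, L₂ non-regular" do not settle the question by themselves: the closure of regular languages under ∪, ∩, complement and difference applies only when BOTH operands are regular. With a non-regular operand the result can come out regular or non-regular depending on the specific languages, so one has to work out L₁ ∩ L₂ for this particular pair, as above.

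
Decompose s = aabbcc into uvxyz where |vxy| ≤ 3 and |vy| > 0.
u='aa', v='b', x='b', y='c', z='c'

For s = aabbcc with pumping length p = 3:

One valid decomposition:
- u = 'aa'
- v = 'b'
- x = 'b'
- y = 'c'
- z = 'c'

Verification:
- uvxyz = 'aa' + 'b' + 'b' + 'c' + 'c' = aabbcc ✓
- |vxy| = |'bbc'| = 3 ≤ 3 ✓
- |vy| = |'bc'| = 2 > 0 ✓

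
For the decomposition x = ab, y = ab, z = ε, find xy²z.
ababab

Given x = 'ab', y = 'ab', z = '' and i = 2:

xy^2z = x + y·y·...·y (2 times) + z
       = 'ab' + 'ab'^2 + ''
       = 'ab' + 'abab' + ''
       = 'ababab'

The pumped string is 'ababab' with length 6.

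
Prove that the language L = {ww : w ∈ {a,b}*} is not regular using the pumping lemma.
Assume for contradiction that L is regular, and let p ≥ 1 be the pumping length given by the pumping lemma.
Choose s = a^p b a^p b. Then s ∈ L (take w = a^p b) and |s| = 2p + 2 ≥ p.
By the pumping lemma, s = xyz for some x, y, z with |xy| ≤ p, |y| ≥ 1, and xy^i z ∈ L for every i ≥ 0.
Since |xy| ≤ p and the first p symbols of s are all a's, y = a^k for some k with 1 ≤ k ≤ p.

Take i = 2: t = xy²z = a^(p + k) b a^p b.
Suppose t = uu for some string u. The string t contains exactly two b's and ends in b, so u contains exactly one b and ends in b; hence u = a^j b for some j, and uu = a^j b a^j b. Comparing with t = a^(p + k) b a^p b forces j = p + k (first block) and j = p (second block), which is impossible since k ≥ 1. So t ∉ L.

This contradicts the pumping lemma, which requires xy^i z ∈ L for all i ≥ 0.
Hence L = {ww : w ∈ {a,b}*} is not regular. ∎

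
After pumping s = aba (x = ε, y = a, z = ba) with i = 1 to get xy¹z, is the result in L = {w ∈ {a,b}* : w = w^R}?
Yes

xy¹z = ε · a · ba = aba.
aba reversed is aba, the same string, so it is a palindrome and is in L.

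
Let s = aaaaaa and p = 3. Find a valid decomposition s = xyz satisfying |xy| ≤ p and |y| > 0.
x = '', y = 'aaa', z = 'aaa'

For s = aaaaaa and p = 3, one valid decomposition is:
- x = '' (length 0)
- y = 'aaa' (length 3)
- z = 'aaa' (length 3)

Verification:
- xyz = '' + 'aaa' + 'aaa' = aaaaaa ✓
- |xy| = 3 ≤ 3 ✓
- |y| = 3 > 0 ✓

All pumping lemma constraints are satisfied.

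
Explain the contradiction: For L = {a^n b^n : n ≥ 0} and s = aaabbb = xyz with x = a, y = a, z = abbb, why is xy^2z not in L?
xy²z = aaaabbb ∉ L

Pumping with i = 2 replaces y = a by y² = aa:
- Original: s = xyz = aaabbb; aaabbb = a^3 b^3 has equal counts (3 = 3), so it is in L
- Pumped: xy²z = a · aa · abbb = aaaabbb
- aaaabbb has 4 a's and 3 b's; 4 ≠ 3, so it is not in L

The pumping lemma would require xy²z ∈ L, so this decomposition yields a contradiction.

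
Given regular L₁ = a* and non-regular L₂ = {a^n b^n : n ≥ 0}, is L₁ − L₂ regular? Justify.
Yes — L₁ − L₂ is regular.

The only string of a* that lies in {a^n b^n} is ε, so L₁ − L₂ = a* − {ε} = a⁺ = aa*, which is regular.

Note that the bare facts "L₁ regular, L₂ non-regular" do not settle the question by themselves: the closure of regular languages under ∪, ∩, complement and difference applies only when BOTH operands are regular. With a non-regular operand the result can come out regular or non-regular depending on the specific languages, so one has to work out L₁ − L₂ for this particular pair, as above.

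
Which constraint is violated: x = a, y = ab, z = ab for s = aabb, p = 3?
Violated: xyz = s

The decomposition x = a, y = ab, z = ab for s = aabb with p = 3
violates the constraint: xyz = s

xyz = 'a' + 'ab' + 'ab' = 'aabab' ≠ 'aabb' = s. The decomposition doesn't reconstruct s.

Pumping lemma constraints:
1. xyz = s (decomposition is valid)
2. |xy| ≤ p
3. |y| > 0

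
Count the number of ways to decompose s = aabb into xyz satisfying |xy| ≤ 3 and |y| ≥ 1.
6

For s = 'aabb' with pumping length p = 3:

Constraints: |xy| ≤ 3, |y| > 0

Valid decompositions (|xy| ≤ p, |y| ≥ 1):
  • x='', y='a', z='abb'
  • x='a', y='a', z='bb'
  • x='', y='aa', z='bb'
  • x='aa', y='b', z='b'
  • x='a', y='ab', z='b'
  • x='', y='aab', z='b'

Total count: 6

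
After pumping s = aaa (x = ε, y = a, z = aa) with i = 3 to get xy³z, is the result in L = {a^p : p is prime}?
Yes

xy³z = ε · aaa · aa = aaaaa.
aaaaa has length 5, which is prime, so it is in L.
(A single pumped string landing in L is not a contradiction by itself; a non-regularity proof needs some i for which xy^i z ∉ L, for every admissible decomposition.)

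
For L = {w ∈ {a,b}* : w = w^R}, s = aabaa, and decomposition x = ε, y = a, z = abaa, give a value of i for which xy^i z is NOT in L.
i = 0

xy⁰z = ε · ε · abaa = abaa; abaa reversed is aaba ≠ abaa, so it is not a palindrome and is not in L.
(Other choices also work, e.g. i = 2, 3; only i = 1 is guaranteed to stay in L since xy¹z = s.)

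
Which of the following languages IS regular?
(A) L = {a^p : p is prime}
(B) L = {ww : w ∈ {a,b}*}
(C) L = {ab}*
(C) {ab}*

(C) L = {ab}* is regular.

This can be recognized by a finite automaton (DFA/NFA).
Regular expressions like {ab}* define regular languages.

The other choices are not regular:
- {a^p : p is prime}: After pumping, the length becomes composite
- {ww : w ∈ {a,b}*}: After pumping, the two halves no longer match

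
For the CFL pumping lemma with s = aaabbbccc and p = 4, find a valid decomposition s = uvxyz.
u='aa', v='a', x='bb', y='b', z='ccc'

For s = aaabbbccc with pumping length p = 4:

One valid decomposition:
- u = 'aa'
- v = 'a'
- x = 'bb'
- y = 'b'
- z = 'ccc'

Verification:
- uvxyz = 'aa' + 'a' + 'bb' + 'b' + 'ccc' = aaabbbccc ✓
- |vxy| = |'abbb'| = 4 ≤ 4 ✓
- |vy| = |'ab'| = 2 > 0 ✓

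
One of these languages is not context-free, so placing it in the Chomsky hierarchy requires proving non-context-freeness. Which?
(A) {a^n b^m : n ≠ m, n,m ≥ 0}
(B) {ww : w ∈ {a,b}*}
(B) {ww : w ∈ {a,b}*}

(B) {ww : w ∈ {a,b}*} requires the CFL pumping lemma.

- {a^n b^m : n ≠ m, n,m ≥ 0} is context-free (but not regular)
  • Can be shown non-regular with the regular pumping lemma
  • After pumping a's, we can make n = m

- {ww : w ∈ {a,b}*} is NOT context-free
  • Requires the CFL pumping lemma to prove
  • Cannot verify equality of two arbitrary substrings

The CFL pumping lemma is "stronger" in that it can prove non-membership
in the larger class of context-free languages.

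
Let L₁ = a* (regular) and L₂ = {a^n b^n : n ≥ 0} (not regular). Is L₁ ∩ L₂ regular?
Yes — L₁ ∩ L₂ is regular.

A string of a* contains no b's, and the only string of {a^n b^n} with no b's is ε (n = 0). So L₁ ∩ L₂ = {ε}, a finite language, which is regular.

Note that the bare facts "L₁ regular, L₂ non-regular" do not settle the question by themselves: the closure of regular languages under ∪, ∩, complement and difference applies only when BOTH operands are regular. With a non-regular operand the result can come out regular or non-regular depending on the specific languages, so one has to work out L₁ ∩ L₂ for this particular pair, as above.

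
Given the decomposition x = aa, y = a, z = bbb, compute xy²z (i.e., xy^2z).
aaaabbb

Given x = 'aa', y = 'a', z = 'bbb' and i = 2:

xy^2z = x + y·y·...·y (2 times) + z
       = 'aa' + 'a'^2 + 'bbb'
       = 'aa' + 'aa' + 'bbb'
       = 'aaaabbb'

The pumped string is 'aaaabbb' with length 7.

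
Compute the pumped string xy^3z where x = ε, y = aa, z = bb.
aaaaaabb

Given x = '', y = 'aa', z = 'bb' and i = 3:

xy^3z = x + y·y·...·y (3 times) + z
       = '' + 'aa'^3 + 'bb'
       = '' + 'aaaaaa' + 'bb'
       = 'aaaaaabb'

The pumped string is 'aaaaaabb' with length 8.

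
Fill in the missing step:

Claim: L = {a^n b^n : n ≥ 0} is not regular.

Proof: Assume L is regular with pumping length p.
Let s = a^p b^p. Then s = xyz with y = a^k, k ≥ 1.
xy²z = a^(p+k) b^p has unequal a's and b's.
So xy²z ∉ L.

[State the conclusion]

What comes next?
This contradicts the pumping lemma for regular languages,
which guarantees xy^i z ∈ L for all i ≥ 0.

Since our assumption that L is regular leads to a contradiction,
we conclude that L = {a^n b^n : n ≥ 0} is NOT regular. ∎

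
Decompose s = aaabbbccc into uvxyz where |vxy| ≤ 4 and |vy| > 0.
u='aa', v='a', x='bb', y='b', z='ccc'

For s = aaabbbccc with pumping length p = 4:

One valid decomposition:
- u = 'aa'
- v = 'a'
- x = 'bb'
- y = 'b'
- z = 'ccc'

Verification:
- uvxyz = 'aa' + 'a' + 'bb' + 'b' + 'ccc' = aaabbbccc ✓
- |vxy| = |'abbb'| = 4 ≤ 4 ✓
- |vy| = |'ab'| = 2 > 0 ✓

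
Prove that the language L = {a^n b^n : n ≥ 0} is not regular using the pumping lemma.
Assume for contradiction that L is regular, and let p ≥ 1 be the pumping length given by the pumping lemma.
Choose s = a^p b^p. Then s ∈ L and |s| = 2p ≥ p.
By the pumping lemma, s = xyz for some x, y, z with |xy| ≤ p, |y| ≥ 1, and xy^i z ∈ L for every i ≥ 0.
Since |xy| ≤ p and the first p symbols of s are all a's, we must have y = a^k for some k with 1 ≤ k ≤ p.

Take i = 3: xy³z = a^(p + 2k) b^p.
This string has p + 2k a's but p b's, and p + 2k > p because k ≥ 1. So xy³z ∉ L.

This contradicts the pumping lemma, which requires xy^i z ∈ L for all i ≥ 0.
Hence L = {a^n b^n : n ≥ 0} is not regular. ∎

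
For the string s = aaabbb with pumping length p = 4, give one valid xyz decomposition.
x = 'aa', y = 'ab', z = 'bb'

For s = aaabbb and p = 4, one valid decomposition is:
- x = 'aa' (length 2)
- y = 'ab' (length 2)
- z = 'bb' (length 2)

Verification:
- xyz = 'aa' + 'ab' + 'bb' = aaabbb ✓
- |xy| = 4 ≤ 4 ✓
- |y| = 2 > 0 ✓

All pumping lemma constraints are satisfied.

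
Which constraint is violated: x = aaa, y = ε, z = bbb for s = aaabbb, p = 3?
Violated: |y| > 0

The decomposition x = aaa, y = ε, z = bbb for s = aaabbb with p = 3
violates the constraint: |y| > 0

|y| = 0, but the pumping lemma requires |y| > 0 (y must be non-empty).

Pumping lemma constraints:
1. xyz = s (decomposition is valid)
2. |xy| ≤ p
3. |y| > 0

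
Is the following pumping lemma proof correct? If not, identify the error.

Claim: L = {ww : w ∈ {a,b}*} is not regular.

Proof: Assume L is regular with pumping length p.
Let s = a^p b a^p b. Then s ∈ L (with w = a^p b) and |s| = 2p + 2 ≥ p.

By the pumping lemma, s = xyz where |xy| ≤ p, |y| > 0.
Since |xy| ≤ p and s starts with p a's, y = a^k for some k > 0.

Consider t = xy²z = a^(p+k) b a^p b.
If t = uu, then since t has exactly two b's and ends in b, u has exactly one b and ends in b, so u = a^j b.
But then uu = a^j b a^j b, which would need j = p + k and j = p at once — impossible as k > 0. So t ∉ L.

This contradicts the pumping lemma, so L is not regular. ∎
The proof is correct.

This proof is valid because:
1. s = a^p b a^p b is in L and is chosen in terms of p, so |s| ≥ p holds for every p
2. The decomposition analysis is correct: |xy| ≤ p forces y to lie inside the leading a's
3. The contradiction is valid: the argument shows a^(p+k) b a^p b cannot be split into two equal halves
4. The conclusion follows logically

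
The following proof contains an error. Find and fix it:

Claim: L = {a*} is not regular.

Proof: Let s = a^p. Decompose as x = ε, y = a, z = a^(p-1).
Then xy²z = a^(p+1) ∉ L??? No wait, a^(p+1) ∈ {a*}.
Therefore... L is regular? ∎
Error: The proof attempts to show a*  is not regular, but a* IS regular!

Correction: a* is a regular language (recognized by a simple DFA with one accepting state and self-loop on 'a'). The pumping lemma can only prove non-regularity, not regularity. For regular languages, pumping always works.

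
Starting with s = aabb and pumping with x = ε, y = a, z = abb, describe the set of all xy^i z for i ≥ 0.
{xy^i z : i ≥ 0} = {a^(i+1) b^2 : i ≥ 0} = {abb, aabb, aaabb, ...}

With x = ε, y = a, z = abb: Starting with aabb and pumping the first 'a' (z = abb keeps the second 'a'), we get strings with i+1 a's followed by 2 b's for i = 0, 1, 2, ...; note bb is not produced because z always contributes one a.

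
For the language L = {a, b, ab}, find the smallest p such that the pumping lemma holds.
p = 3

For a finite language L, the pumping lemma holds vacuously if p > max|s| for s ∈ L.

The longest string in L = {a, b, ab} has length 2.
If p = 3, then no string s ∈ L has |s| ≥ p, so the condition is vacuously true.

The minimum pumping length is p = 3.

Why no smaller p works: for any p ≤ 2, the longest string s ∈ L has |s| = 2 ≥ p, so it would
have to be pumpable; but pumping up (i = 2, 3, ...) produces ever longer strings, which cannot all lie in the
finite language L. So the pumping property fails for every p ≤ 2.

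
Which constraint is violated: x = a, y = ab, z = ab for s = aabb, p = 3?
Violated: xyz = s

The decomposition x = a, y = ab, z = ab for s = aabb with p = 3
violates the constraint: xyz = s

xyz = 'a' + 'ab' + 'ab' = 'aabab' ≠ 'aabb' = s. The decomposition doesn't reconstruct s.

Pumping lemma constraints:
1. xyz = s (decomposition is valid)
2. |xy| ≤ p
3. |y| > 0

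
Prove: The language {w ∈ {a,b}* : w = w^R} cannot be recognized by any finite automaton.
Assume for contradiction that L is regular, and let p ≥ 1 be the pumping length given by the pumping lemma.
Choose s = a^p b a^p. Then s ∈ L (it reads the same in both directions) and |s| = 2p + 1 ≥ p.
By the pumping lemma, s = xyz for some x, y, z with |xy| ≤ p, |y| ≥ 1, and xy^i z ∈ L for every i ≥ 0.
Since |xy| ≤ p and the first p symbols of s are all a's, y = a^k for some k with 1 ≤ k ≤ p.

Take i = 0: xy⁰z = a^(p − k) b a^p.
Its reversal is a^p b a^(p − k). These differ because the block of a's before the unique b has length p − k in one and p in the other, and p − k ≠ p since k ≥ 1. So xy⁰z is not a palindrome, i.e. xy⁰z ∉ L.

This contradicts the pumping lemma, which requires xy^i z ∈ L for all i ≥ 0.
Hence L = {w ∈ {a,b}* : w = w^R} is not regular. ∎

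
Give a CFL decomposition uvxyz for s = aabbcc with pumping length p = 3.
u='aa', v='b', x='b', y='c', z='c'

For s = aabbcc with pumping length p = 3:

One valid decomposition:
- u = 'aa'
- v = 'b'
- x = 'b'
- y = 'c'
- z = 'c'

Verification:
- uvxyz = 'aa' + 'b' + 'b' + 'c' + 'c' = aabbcc ✓
- |vxy| = |'bbc'| = 3 ≤ 3 ✓
- |vy| = |'bc'| = 2 > 0 ✓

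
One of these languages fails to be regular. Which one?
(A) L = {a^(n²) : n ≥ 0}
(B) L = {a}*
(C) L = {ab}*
(A) {a^(n²) : n ≥ 0}

(A) L = {a^(n²) : n ≥ 0} is NOT regular.

The pumping lemma can be used to prove this:
After pumping, length is no longer a perfect square

The other languages are regular because they can be recognized by finite automata.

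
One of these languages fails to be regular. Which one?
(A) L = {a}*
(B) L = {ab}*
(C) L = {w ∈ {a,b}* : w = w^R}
(C) {w ∈ {a,b}* : w = w^R}

(C) L = {w ∈ {a,b}* : w = w^R} is NOT regular.

The pumping lemma can be used to prove this:
After pumping, the string is no longer symmetric

The other languages are regular because they can be recognized by finite automata.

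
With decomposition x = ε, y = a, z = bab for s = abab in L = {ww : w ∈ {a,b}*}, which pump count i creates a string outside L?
i = 3

xy³z = ε · aaa · bab = aaabab; aaabab has length 6; its halves are aaa and bab, which differ, so it is not in L.
(Other choices also work, e.g. i = 0, 2; only i = 1 is guaranteed to stay in L since xy¹z = s.)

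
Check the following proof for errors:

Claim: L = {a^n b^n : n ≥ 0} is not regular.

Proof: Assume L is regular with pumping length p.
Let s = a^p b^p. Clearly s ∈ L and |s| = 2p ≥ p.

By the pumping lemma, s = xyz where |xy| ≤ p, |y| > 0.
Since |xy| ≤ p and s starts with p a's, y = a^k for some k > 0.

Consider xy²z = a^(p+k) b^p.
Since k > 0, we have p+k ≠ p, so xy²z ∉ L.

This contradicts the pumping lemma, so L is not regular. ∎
The proof is correct.

This proof is valid because:
1. The string s = a^p b^p is correctly in L
2. The decomposition analysis is correct: y must consist only of a's
3. The contradiction is valid: pumping increases a's but not b's
4. The conclusion follows logically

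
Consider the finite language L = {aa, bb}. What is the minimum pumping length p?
p = 3

For a finite language L, the pumping lemma holds vacuously if p > max|s| for s ∈ L.

The longest string in L = {aa, bb} has length 2.
If p = 3, then no string s ∈ L has |s| ≥ p, so the condition is vacuously true.

The minimum pumping length is p = 3.

Why no smaller p works: for any p ≤ 2, the longest string s ∈ L has |s| = 2 ≥ p, so it would
have to be pumpable; but pumping up (i = 2, 3, ...) produces ever longer strings, which cannot all lie in the
finite language L. So the pumping property fails for every p ≤ 2.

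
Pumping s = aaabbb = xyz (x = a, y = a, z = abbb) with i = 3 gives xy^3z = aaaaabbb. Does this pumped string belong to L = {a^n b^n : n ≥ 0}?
No

xy³z = a · aaa · abbb = aaaaabbb.
aaaaabbb has 5 a's and 3 b's; 5 ≠ 3, so it is not in L.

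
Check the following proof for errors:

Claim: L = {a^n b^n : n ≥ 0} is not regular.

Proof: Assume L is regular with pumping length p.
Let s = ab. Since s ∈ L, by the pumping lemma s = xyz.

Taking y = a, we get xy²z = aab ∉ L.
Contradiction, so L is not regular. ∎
The proof is INCORRECT.

Error: The string s = ab may be shorter than p.
The pumping lemma only applies to strings with |s| ≥ p, and p is not under our control.
We must choose s in terms of p, e.g. s = a^p b^p, to ensure |s| ≥ p.
(The proof also fixes one particular y; a valid argument must handle every decomposition with |xy| ≤ p and |y| ≥ 1 — for s = a^p b^p this forces y = a^k, and then xy²z = a^(p+k) b^p ∉ L.)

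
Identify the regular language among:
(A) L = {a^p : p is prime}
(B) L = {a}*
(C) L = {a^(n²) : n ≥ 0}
(B) {a}*

(B) L = {a}* is regular.

This can be recognized by a finite automaton (DFA/NFA).
Regular expressions like {a}* define regular languages.

The other choices are not regular:
- {a^(n²) : n ≥ 0}: After pumping, length is no longer a perfect square
- {a^p : p is prime}: After pumping, the length becomes composite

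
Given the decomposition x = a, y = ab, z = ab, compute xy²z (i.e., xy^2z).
aababab

Given x = 'a', y = 'ab', z = 'ab' and i = 2:

xy^2z = x + y·y·...·y (2 times) + z
       = 'a' + 'ab'^2 + 'ab'
       = 'a' + 'abab' + 'ab'
       = 'aababab'

The pumped string is 'aababab' with length 7.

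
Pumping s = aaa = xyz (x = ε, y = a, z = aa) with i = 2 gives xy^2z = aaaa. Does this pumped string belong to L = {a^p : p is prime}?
No

xy²z = ε · aa · aa = aaaa.
aaaa has length 4 = 2 × 2, which is not prime, so it is not in L.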